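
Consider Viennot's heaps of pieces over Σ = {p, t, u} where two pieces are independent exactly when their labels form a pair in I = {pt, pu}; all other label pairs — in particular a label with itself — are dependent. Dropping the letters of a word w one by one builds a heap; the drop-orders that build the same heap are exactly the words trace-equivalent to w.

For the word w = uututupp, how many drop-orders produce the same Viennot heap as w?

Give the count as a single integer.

0(u) covers ∅
1(u) covers 0:u
2(t) covers 1:u
3(u) covers 2:t
4(t) covers 3:u
5(u) covers 4:t
6(p) covers ∅
7(p) covers 6:p
floor of heap: 0:u, 6:p
completions by unplaced set U, small U first (add the entries for U minus each lowest piece of U):
  |U|=1: {5}:1  {7}:1
  |U|=2: {4,5}:1  {5,7}:2  {6,7}:1
  |U|=3: {3,4,5}:1  {4,5,7}:3  {5,6,7}:3
  |U|=4: {2,3,4,5}:1  {3,4,5,7}:4  {4,5,6,7}:6
  |U|=5: {1,2,3,4,5}:1  {2,3,4,5,7}:5  {3,4,5,6,7}:10
  |U|=6: {0,1,2,3,4,5}:1  {1,2,3,4,5,7}:6  {2,3,4,5,6,7}:15
  start at 0(u): 21
  start at 6(p): 7
sum over floor = 28

28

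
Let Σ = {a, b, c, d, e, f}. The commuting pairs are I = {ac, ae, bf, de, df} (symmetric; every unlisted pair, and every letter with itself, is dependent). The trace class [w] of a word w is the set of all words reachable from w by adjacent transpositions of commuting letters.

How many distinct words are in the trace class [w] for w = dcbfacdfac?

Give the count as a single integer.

16

0(d) covers ∅
1(c) covers 0:d
2(b) covers 1:c
3(f) covers 1:c
4(a) covers 2:b, 3:f
5(c) covers 2:b, 3:f
6(d) covers 4:a, 5:c
7(f) covers 4:a, 5:c
8(a) covers 6:d, 7:f
9(c) covers 6:d, 7:f
floor of heap: 0:d
completions by unplaced set U, small U first (add the entries for U minus each lowest piece of U):
  |U|=1: {8}:1  {9}:1
  |U|=2: {8,9}:2
  |U|=3: {6,8,9}:2  {7,8,9}:2
  |U|=4: {6,7,8,9}:4
  |U|=5: {4,6,7,8,9}:4  {5,6,7,8,9}:4
  |U|=6: {4,5,6,7,8,9}:8
  |U|=7: {2,4,5,6,7,8,9}:8  {3,4,5,6,7,8,9}:8
  |U|=8: {2,3,4,5,6,7,8,9}:16
  start at 0(d): 16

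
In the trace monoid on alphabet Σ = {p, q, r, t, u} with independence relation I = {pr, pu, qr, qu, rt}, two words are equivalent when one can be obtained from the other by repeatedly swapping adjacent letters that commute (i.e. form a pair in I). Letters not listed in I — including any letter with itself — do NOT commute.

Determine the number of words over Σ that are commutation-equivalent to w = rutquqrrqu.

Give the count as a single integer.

drop 0:r onto floor
drop 1:u onto {0:r}
drop 2:t onto {1:u}
drop 3:q onto {2:t}
drop 4:u onto {2:t}
drop 5:q onto {3:q}
drop 6:r onto {4:u}
drop 7:r onto {6:r}
drop 8:q onto {5:q}
drop 9:u onto {7:r}
ground layer = {0:r}
drop-orders for the pieces not yet dropped (sum over which currently-grounded one goes next):
  1 to go: {8} 1  {9} 1
  2 to go: {5,8} 1  {7,9} 1  {8,9} 2
  3 to go: {3,5,8} 1  {5,8,9} 3  {6,7,9} 1  {7,8,9} 3
  4 to go: {3,5,8,9} 4  {4,6,7,9} 1  {5,7,8,9} 6  {6,7,8,9} 4
  5 to go: {3,5,7,8,9} 10  {4,6,7,8,9} 5  {5,6,7,8,9} 10
  6 to go: {3,5,6,7,8,9} 20  {4,5,6,7,8,9} 15
  7 to go: {3,4,5,6,7,8,9} 35
  8 to go: {2,3,4,5,6,7,8,9} 35
  if 0:r drops first: 35 orders

35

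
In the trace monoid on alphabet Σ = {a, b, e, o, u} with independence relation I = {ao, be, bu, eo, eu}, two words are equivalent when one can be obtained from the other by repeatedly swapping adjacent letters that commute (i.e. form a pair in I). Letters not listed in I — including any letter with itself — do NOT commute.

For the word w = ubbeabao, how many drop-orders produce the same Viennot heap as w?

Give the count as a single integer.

0(u) covers ∅
1(b) covers ∅
2(b) covers 1:b
3(e) covers ∅
4(a) covers 0:u, 2:b, 3:e
5(b) covers 4:a
6(a) covers 5:b
7(o) covers 5:b
floor of heap: 0:u, 1:b, 3:e
completions by unplaced set U, small U first (add the entries for U minus each lowest piece of U):
  |U|=1: {6}:1  {7}:1
  |U|=2: {6,7}:2
  |U|=3: {5,6,7}:2
  |U|=4: {4,5,6,7}:2
  |U|=5: {0,4,5,6,7}:2  {2,4,5,6,7}:2  {3,4,5,6,7}:2
  |U|=6: {0,2,4,5,6,7}:4  {0,3,4,5,6,7}:4  {1,2,4,5,6,7}:2  {2,3,4,5,6,7}:4
  start at 0(u): 6
  start at 1(b): 12
  start at 3(e): 6
sum over floor = 24

24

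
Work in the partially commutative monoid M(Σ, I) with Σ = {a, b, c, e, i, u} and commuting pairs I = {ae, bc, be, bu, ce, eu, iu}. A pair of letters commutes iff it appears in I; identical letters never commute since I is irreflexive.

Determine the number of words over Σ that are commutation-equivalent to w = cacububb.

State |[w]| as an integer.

#0=c has no predecessor
#1=a depends on [0:c]
#2=c depends on [1:a]
#3=u depends on [2:c]
#4=b depends on [1:a]
#5=u depends on [3:u]
#6=b depends on [4:b]
#7=b depends on [6:b]
sources: [0:c]
N(rest) = Σ N(rest − s) over sources s of rest; N(one piece) = 1:
  size 1 → [5]=1  [7]=1
  size 2 → [3,5]=1  [5,7]=2  [6,7]=1
  size 3 → [2,3,5]=1  [3,5,7]=3  [4,6,7]=1  [5,6,7]=3
  size 4 → [2,3,5,7]=4  [3,5,6,7]=6  [4,5,6,7]=4
  size 5 → [2,3,5,6,7]=10  [3,4,5,6,7]=10
  size 6 → [2,3,4,5,6,7]=20
  first=0(c) contributes 20

20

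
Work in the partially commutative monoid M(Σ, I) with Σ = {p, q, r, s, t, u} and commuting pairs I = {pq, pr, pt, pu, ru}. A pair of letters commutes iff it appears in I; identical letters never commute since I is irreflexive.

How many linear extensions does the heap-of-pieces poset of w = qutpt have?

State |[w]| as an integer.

0(q) covers ∅
1(u) covers 0:q
2(t) covers 1:u
3(p) covers ∅
4(t) covers 2:t
floor of heap: 0:q, 3:p
completions by unplaced set U, small U first (add the entries for U minus each lowest piece of U):
  |U|=1: {3}:1  {4}:1
  |U|=2: {2,4}:1  {3,4}:2
  |U|=3: {1,2,4}:1  {2,3,4}:3
  start at 0(q): 4
  start at 3(p): 1
sum over floor = 5

5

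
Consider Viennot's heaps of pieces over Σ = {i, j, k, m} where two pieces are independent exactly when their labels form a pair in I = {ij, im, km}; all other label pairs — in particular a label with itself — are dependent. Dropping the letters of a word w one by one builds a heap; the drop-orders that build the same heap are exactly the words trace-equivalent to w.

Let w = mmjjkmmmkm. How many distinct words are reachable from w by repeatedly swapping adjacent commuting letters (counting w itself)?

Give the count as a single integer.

15

#0=m has no predecessor
#1=m depends on [0:m]
#2=j depends on [1:m]
#3=j depends on [2:j]
#4=k depends on [3:j]
#5=m depends on [3:j]
#6=m depends on [5:m]
#7=m depends on [6:m]
#8=k depends on [4:k]
#9=m depends on [7:m]
sources: [0:m]
N(rest) = Σ N(rest − s) over sources s of rest; N(one piece) = 1:
  size 1 → [8]=1  [9]=1
  size 2 → [4,8]=1  [7,9]=1  [8,9]=2
  size 3 → [4,8,9]=3  [6,7,9]=1  [7,8,9]=3
  size 4 → [4,7,8,9]=6  [5,6,7,9]=1  [6,7,8,9]=4
  size 5 → [4,6,7,8,9]=10  [5,6,7,8,9]=5
  size 6 → [4,5,6,7,8,9]=15
  size 7 → [3,4,5,6,7,8,9]=15
  size 8 → [2,3,4,5,6,7,8,9]=15
  first=0(m) contributes 15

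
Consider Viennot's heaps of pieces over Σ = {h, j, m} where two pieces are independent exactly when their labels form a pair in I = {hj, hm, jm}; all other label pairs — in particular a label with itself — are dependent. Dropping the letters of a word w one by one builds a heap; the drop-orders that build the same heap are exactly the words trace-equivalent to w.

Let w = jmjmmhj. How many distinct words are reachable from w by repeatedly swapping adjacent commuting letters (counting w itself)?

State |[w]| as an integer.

drop 0:j onto floor
drop 1:m onto floor
drop 2:j onto {0:j}
drop 3:m onto {1:m}
drop 4:m onto {3:m}
drop 5:h onto floor
drop 6:j onto {2:j}
ground layer = {0:j, 1:m, 5:h}
drop-orders for the pieces not yet dropped (sum over which currently-grounded one goes next):
  1 to go: {4} 1  {5} 1  {6} 1
  2 to go: {2,6} 1  {3,4} 1  {4,5} 2  {4,6} 2  {5,6} 2
  3 to go: {0,2,6} 1  {1,3,4} 1  {2,4,6} 3  {2,5,6} 3  {3,4,5} 3  {3,4,6} 3  {4,5,6} 6
  4 to go: {0,2,4,6} 4  {0,2,5,6} 4  {1,3,4,5} 4  {1,3,4,6} 4  {2,3,4,6} 6  {2,4,5,6} 12  {3,4,5,6} 12
  5 to go: {0,2,3,4,6} 10  {0,2,4,5,6} 20  {1,2,3,4,6} 10  {1,3,4,5,6} 20  {2,3,4,5,6} 30
  if 0:j drops first: 60 orders
  if 1:m drops first: 60 orders
  if 5:h drops first: 20 orders
heap linearizations: 140

140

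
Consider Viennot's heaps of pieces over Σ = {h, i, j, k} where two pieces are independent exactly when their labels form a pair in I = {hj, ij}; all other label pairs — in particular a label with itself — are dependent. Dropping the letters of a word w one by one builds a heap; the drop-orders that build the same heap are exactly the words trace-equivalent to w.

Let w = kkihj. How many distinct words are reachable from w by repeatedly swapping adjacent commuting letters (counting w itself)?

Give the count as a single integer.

drop 0:k onto floor
drop 1:k onto {0:k}
drop 2:i onto {1:k}
drop 3:h onto {2:i}
drop 4:j onto {1:k}
ground layer = {0:k}
drop-orders for the pieces not yet dropped (sum over which currently-grounded one goes next):
  1 to go: {3} 1  {4} 1
  2 to go: {2,3} 1  {3,4} 2
  3 to go: {2,3,4} 3
  if 0:k drops first: 3 orders

3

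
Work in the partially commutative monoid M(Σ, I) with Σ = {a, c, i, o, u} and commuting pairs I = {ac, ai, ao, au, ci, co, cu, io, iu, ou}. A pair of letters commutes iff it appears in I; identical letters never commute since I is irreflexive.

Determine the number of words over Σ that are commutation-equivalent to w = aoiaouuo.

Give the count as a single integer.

1680

0(a) covers ∅
1(o) covers ∅
2(i) covers ∅
3(a) covers 0:a
4(o) covers 1:o
5(u) covers ∅
6(u) covers 5:u
7(o) covers 4:o
floor of heap: 0:a, 1:o, 2:i, 5:u
completions by unplaced set U, small U first (add the entries for U minus each lowest piece of U):
  |U|=1: {2}:1  {3}:1  {6}:1  {7}:1
  |U|=2: {0,3}:1  {2,3}:2  {2,6}:2  {2,7}:2  {3,6}:2  {3,7}:2  {4,7}:1  {5,6}:1  {6,7}:2
  |U|=3: {0,2,3}:3  {0,3,6}:3  {0,3,7}:3  {1,4,7}:1  {2,3,6}:6  {2,3,7}:6  {2,4,7}:3  {2,5,6}:3  {2,6,7}:6  {3,4,7}:3  {3,5,6}:3  {3,6,7}:6  {4,6,7}:3  {5,6,7}:3
  |U|=4: {0,2,3,6}:12  {0,2,3,7}:12  {0,3,4,7}:6  {0,3,5,6}:6  {0,3,6,7}:12  {1,2,4,7}:4  {1,3,4,7}:4  {1,4,6,7}:4  {2,3,4,7}:12  {2,3,5,6}:12  {2,3,6,7}:24  {2,4,6,7}:12  {2,5,6,7}:12  {3,4,6,7}:12  {3,5,6,7}:12  {4,5,6,7}:6
  |U|=5: {0,1,3,4,7}:10  {0,2,3,4,7}:30  {0,2,3,5,6}:30  {0,2,3,6,7}:60  {0,3,4,6,7}:30  {0,3,5,6,7}:30  {1,2,3,4,7}:20  {1,2,4,6,7}:20  {1,3,4,6,7}:20  {1,4,5,6,7}:10  {2,3,4,6,7}:60  {2,3,5,6,7}:60  {2,4,5,6,7}:30  {3,4,5,6,7}:30
  |U|=6: {0,1,2,3,4,7}:60  {0,1,3,4,6,7}:60  {0,2,3,4,6,7}:180  {0,2,3,5,6,7}:180  {0,3,4,5,6,7}:90  {1,2,3,4,6,7}:120  {1,2,4,5,6,7}:60  {1,3,4,5,6,7}:60  {2,3,4,5,6,7}:180
  start at 0(a): 420
  start at 1(o): 630
  start at 2(i): 210
  start at 5(u): 420
sum over floor = 1680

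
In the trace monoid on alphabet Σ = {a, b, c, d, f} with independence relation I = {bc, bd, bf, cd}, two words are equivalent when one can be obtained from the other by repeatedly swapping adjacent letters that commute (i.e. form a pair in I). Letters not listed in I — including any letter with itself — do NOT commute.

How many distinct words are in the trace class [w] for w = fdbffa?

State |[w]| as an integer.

0(f) covers ∅
1(d) covers 0:f
2(b) covers ∅
3(f) covers 1:d
4(f) covers 3:f
5(a) covers 2:b, 4:f
floor of heap: 0:f, 2:b
completions by unplaced set U, small U first (add the entries for U minus each lowest piece of U):
  |U|=1: {5}:1
  |U|=2: {2,5}:1  {4,5}:1
  |U|=3: {2,4,5}:2  {3,4,5}:1
  |U|=4: {1,3,4,5}:1  {2,3,4,5}:3
  start at 0(f): 4
  start at 2(b): 1
sum over floor = 5

5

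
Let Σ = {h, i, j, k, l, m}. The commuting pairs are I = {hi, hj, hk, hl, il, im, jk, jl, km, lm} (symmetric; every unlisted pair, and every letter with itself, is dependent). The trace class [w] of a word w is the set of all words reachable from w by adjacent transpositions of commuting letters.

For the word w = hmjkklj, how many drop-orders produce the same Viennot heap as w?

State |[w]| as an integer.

0(h) covers ∅
1(m) covers 0:h
2(j) covers 1:m
3(k) covers ∅
4(k) covers 3:k
5(l) covers 4:k
6(j) covers 2:j
floor of heap: 0:h, 3:k
completions by unplaced set U, small U first (add the entries for U minus each lowest piece of U):
  |U|=1: {5}:1  {6}:1
  |U|=2: {2,6}:1  {4,5}:1  {5,6}:2
  |U|=3: {1,2,6}:1  {2,5,6}:3  {3,4,5}:1  {4,5,6}:3
  |U|=4: {0,1,2,6}:1  {1,2,5,6}:4  {2,4,5,6}:6  {3,4,5,6}:4
  |U|=5: {0,1,2,5,6}:5  {1,2,4,5,6}:10  {2,3,4,5,6}:10
  start at 0(h): 20
  start at 3(k): 15
sum over floor = 35

35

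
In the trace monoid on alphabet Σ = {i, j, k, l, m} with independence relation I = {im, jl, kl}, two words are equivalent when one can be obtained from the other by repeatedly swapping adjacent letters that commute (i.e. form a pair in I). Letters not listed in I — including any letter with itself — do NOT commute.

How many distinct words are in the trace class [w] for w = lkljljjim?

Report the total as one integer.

#0=l has no predecessor
#1=k has no predecessor
#2=l depends on [0:l]
#3=j depends on [1:k]
#4=l depends on [2:l]
#5=j depends on [3:j]
#6=j depends on [5:j]
#7=i depends on [4:l, 6:j]
#8=m depends on [4:l, 6:j]
sources: [0:l, 1:k]
N(rest) = Σ N(rest − s) over sources s of rest; N(one piece) = 1:
  size 1 → [7]=1  [8]=1
  size 2 → [7,8]=2
  size 3 → [4,7,8]=2  [6,7,8]=2
  size 4 → [2,4,7,8]=2  [4,6,7,8]=4  [5,6,7,8]=2
  size 5 → [0,2,4,7,8]=2  [2,4,6,7,8]=6  [3,5,6,7,8]=2  [4,5,6,7,8]=6
  size 6 → [0,2,4,6,7,8]=8  [1,3,5,6,7,8]=2  [2,4,5,6,7,8]=12  [3,4,5,6,7,8]=8
  size 7 → [0,2,4,5,6,7,8]=20  [1,3,4,5,6,7,8]=10  [2,3,4,5,6,7,8]=20
  first=0(l) contributes 30
  first=1(k) contributes 40
|[w]| = 70

70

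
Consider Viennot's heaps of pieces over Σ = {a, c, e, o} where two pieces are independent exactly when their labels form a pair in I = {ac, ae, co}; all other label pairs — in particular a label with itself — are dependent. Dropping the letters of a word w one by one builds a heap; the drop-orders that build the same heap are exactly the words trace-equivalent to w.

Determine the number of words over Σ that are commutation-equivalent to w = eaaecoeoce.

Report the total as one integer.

drop 0:e onto floor
drop 1:a onto floor
drop 2:a onto {1:a}
drop 3:e onto {0:e}
drop 4:c onto {3:e}
drop 5:o onto {2:a, 3:e}
drop 6:e onto {4:c, 5:o}
drop 7:o onto {6:e}
drop 8:c onto {6:e}
drop 9:e onto {7:o, 8:c}
ground layer = {0:e, 1:a}
drop-orders for the pieces not yet dropped (sum over which currently-grounded one goes next):
  1 to go: {9} 1
  2 to go: {7,9} 1  {8,9} 1
  3 to go: {7,8,9} 2
  4 to go: {6,7,8,9} 2
  5 to go: {4,6,7,8,9} 2  {5,6,7,8,9} 2
  6 to go: {2,5,6,7,8,9} 2  {4,5,6,7,8,9} 4
  7 to go: {1,2,5,6,7,8,9} 2  {2,4,5,6,7,8,9} 6  {3,4,5,6,7,8,9} 4
  8 to go: {0,3,4,5,6,7,8,9} 4  {1,2,4,5,6,7,8,9} 8  {2,3,4,5,6,7,8,9} 10
  if 0:e drops first: 18 orders
  if 1:a drops first: 14 orders
heap linearizations: 32

32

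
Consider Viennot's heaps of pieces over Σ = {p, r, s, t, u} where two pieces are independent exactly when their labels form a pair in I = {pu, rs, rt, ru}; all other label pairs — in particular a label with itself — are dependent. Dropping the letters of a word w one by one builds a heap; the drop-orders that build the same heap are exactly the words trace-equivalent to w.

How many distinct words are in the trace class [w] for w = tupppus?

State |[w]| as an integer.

0(t) covers ∅
1(u) covers 0:t
2(p) covers 0:t
3(p) covers 2:p
4(p) covers 3:p
5(u) covers 1:u
6(s) covers 4:p, 5:u
floor of heap: 0:t
completions by unplaced set U, small U first (add the entries for U minus each lowest piece of U):
  |U|=1: {6}:1
  |U|=2: {4,6}:1  {5,6}:1
  |U|=3: {1,5,6}:1  {3,4,6}:1  {4,5,6}:2
  |U|=4: {1,4,5,6}:3  {2,3,4,6}:1  {3,4,5,6}:3
  |U|=5: {1,3,4,5,6}:6  {2,3,4,5,6}:4
  start at 0(t): 10

10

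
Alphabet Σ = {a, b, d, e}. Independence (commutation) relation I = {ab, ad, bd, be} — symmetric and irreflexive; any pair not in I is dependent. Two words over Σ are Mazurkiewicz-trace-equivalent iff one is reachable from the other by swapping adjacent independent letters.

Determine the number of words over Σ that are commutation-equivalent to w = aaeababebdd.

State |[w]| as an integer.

0(a) covers ∅
1(a) covers 0:a
2(e) covers 1:a
3(a) covers 2:e
4(b) covers ∅
5(a) covers 3:a
6(b) covers 4:b
7(e) covers 5:a
8(b) covers 6:b
9(d) covers 7:e
10(d) covers 9:d
floor of heap: 0:a, 4:b
completions by unplaced set U, small U first (add the entries for U minus each lowest piece of U):
  |U|=1: {8}:1  {10}:1
  |U|=2: {6,8}:1  {8,10}:2  {9,10}:1
  |U|=3: {4,6,8}:1  {6,8,10}:3  {7,9,10}:1  {8,9,10}:3
  |U|=4: {4,6,8,10}:4  {5,7,9,10}:1  {6,8,9,10}:6  {7,8,9,10}:4
  |U|=5: {3,5,7,9,10}:1  {4,6,8,9,10}:10  {5,7,8,9,10}:5  {6,7,8,9,10}:10
  |U|=6: {2,3,5,7,9,10}:1  {3,5,7,8,9,10}:6  {4,6,7,8,9,10}:20  {5,6,7,8,9,10}:15
  |U|=7: {1,2,3,5,7,9,10}:1  {2,3,5,7,8,9,10}:7  {3,5,6,7,8,9,10}:21  {4,5,6,7,8,9,10}:35
  |U|=8: {0,1,2,3,5,7,9,10}:1  {1,2,3,5,7,8,9,10}:8  {2,3,5,6,7,8,9,10}:28  {3,4,5,6,7,8,9,10}:56
  |U|=9: {0,1,2,3,5,7,8,9,10}:9  {1,2,3,5,6,7,8,9,10}:36  {2,3,4,5,6,7,8,9,10}:84
  start at 0(a): 120
  start at 4(b): 45
sum over floor = 165

165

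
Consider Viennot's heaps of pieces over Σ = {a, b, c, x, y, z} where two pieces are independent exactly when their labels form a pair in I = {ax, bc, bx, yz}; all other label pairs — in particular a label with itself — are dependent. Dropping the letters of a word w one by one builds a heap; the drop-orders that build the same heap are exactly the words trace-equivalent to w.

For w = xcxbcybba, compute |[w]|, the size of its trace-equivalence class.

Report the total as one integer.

5

piece 0:x — minimal
piece 1:c rests on {0:x}
piece 2:x rests on {1:c}
piece 3:b — minimal
piece 4:c rests on {2:x}
piece 5:y rests on {3:b, 4:c}
piece 6:b rests on {5:y}
piece 7:b rests on {6:b}
piece 8:a rests on {7:b}
minimal pieces: {0:x, 3:b}
ways to finish when only these pieces remain (= sum over removing one remaining piece with nothing left below it):
  1 left: {8}→1
  2 left: {7,8}→1
  3 left: {6,7,8}→1
  4 left: {5,6,7,8}→1
  5 left: {3,5,6,7,8}→1  {4,5,6,7,8}→1
  6 left: {2,4,5,6,7,8}→1  {3,4,5,6,7,8}→2
  7 left: {1,2,4,5,6,7,8}→1  {2,3,4,5,6,7,8}→3
  placing 0:x first → 4 extensions
  placing 3:b first → 1 extensions
total linear extensions = 5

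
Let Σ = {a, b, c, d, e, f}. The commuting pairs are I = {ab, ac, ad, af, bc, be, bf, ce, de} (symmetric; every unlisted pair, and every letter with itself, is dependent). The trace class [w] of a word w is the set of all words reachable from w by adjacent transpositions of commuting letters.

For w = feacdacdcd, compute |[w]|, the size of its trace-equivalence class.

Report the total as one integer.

84

0(f) covers ∅
1(e) covers 0:f
2(a) covers 1:e
3(c) covers 0:f
4(d) covers 3:c
5(a) covers 2:a
6(c) covers 4:d
7(d) covers 6:c
8(c) covers 7:d
9(d) covers 8:c
floor of heap: 0:f
completions by unplaced set U, small U first (add the entries for U minus each lowest piece of U):
  |U|=1: {5}:1  {9}:1
  |U|=2: {2,5}:1  {5,9}:2  {8,9}:1
  |U|=3: {1,2,5}:1  {2,5,9}:3  {5,8,9}:3  {7,8,9}:1
  |U|=4: {1,2,5,9}:4  {2,5,8,9}:6  {5,7,8,9}:4  {6,7,8,9}:1
  |U|=5: {1,2,5,8,9}:10  {2,5,7,8,9}:10  {4,6,7,8,9}:1  {5,6,7,8,9}:5
  |U|=6: {1,2,5,7,8,9}:20  {2,5,6,7,8,9}:15  {3,4,6,7,8,9}:1  {4,5,6,7,8,9}:6
  |U|=7: {1,2,5,6,7,8,9}:35  {2,4,5,6,7,8,9}:21  {3,4,5,6,7,8,9}:7
  |U|=8: {1,2,4,5,6,7,8,9}:56  {2,3,4,5,6,7,8,9}:28
  start at 0(f): 84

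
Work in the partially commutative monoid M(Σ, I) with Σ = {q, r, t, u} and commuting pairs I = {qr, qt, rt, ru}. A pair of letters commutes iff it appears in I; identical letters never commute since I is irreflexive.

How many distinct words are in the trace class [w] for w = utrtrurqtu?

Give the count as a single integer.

240

0(u) covers ∅
1(t) covers 0:u
2(r) covers ∅
3(t) covers 1:t
4(r) covers 2:r
5(u) covers 3:t
6(r) covers 4:r
7(q) covers 5:u
8(t) covers 5:u
9(u) covers 7:q, 8:t
floor of heap: 0:u, 2:r
completions by unplaced set U, small U first (add the entries for U minus each lowest piece of U):
  |U|=1: {6}:1  {9}:1
  |U|=2: {4,6}:1  {6,9}:2  {7,9}:1  {8,9}:1
  |U|=3: {2,4,6}:1  {4,6,9}:3  {6,7,9}:3  {6,8,9}:3  {7,8,9}:2
  |U|=4: {2,4,6,9}:4  {4,6,7,9}:6  {4,6,8,9}:6  {5,7,8,9}:2  {6,7,8,9}:8
  |U|=5: {2,4,6,7,9}:10  {2,4,6,8,9}:10  {3,5,7,8,9}:2  {4,6,7,8,9}:20  {5,6,7,8,9}:10
  |U|=6: {1,3,5,7,8,9}:2  {2,4,6,7,8,9}:40  {3,5,6,7,8,9}:12  {4,5,6,7,8,9}:30
  |U|=7: {0,1,3,5,7,8,9}:2  {1,3,5,6,7,8,9}:14  {2,4,5,6,7,8,9}:70  {3,4,5,6,7,8,9}:42
  |U|=8: {0,1,3,5,6,7,8,9}:16  {1,3,4,5,6,7,8,9}:56  {2,3,4,5,6,7,8,9}:112
  start at 0(u): 168
  start at 2(r): 72
sum over floor = 240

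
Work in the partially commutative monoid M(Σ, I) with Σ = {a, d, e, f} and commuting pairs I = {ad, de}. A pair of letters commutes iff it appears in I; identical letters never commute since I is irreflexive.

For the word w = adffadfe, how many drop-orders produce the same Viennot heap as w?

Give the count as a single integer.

4

#0=a has no predecessor
#1=d has no predecessor
#2=f depends on [0:a, 1:d]
#3=f depends on [2:f]
#4=a depends on [3:f]
#5=d depends on [3:f]
#6=f depends on [4:a, 5:d]
#7=e depends on [6:f]
sources: [0:a, 1:d]
N(rest) = Σ N(rest − s) over sources s of rest; N(one piece) = 1:
  size 1 → [7]=1
  size 2 → [6,7]=1
  size 3 → [4,6,7]=1  [5,6,7]=1
  size 4 → [4,5,6,7]=2
  size 5 → [3,4,5,6,7]=2
  size 6 → [2,3,4,5,6,7]=2
  first=0(a) contributes 2
  first=1(d) contributes 2
|[w]| = 4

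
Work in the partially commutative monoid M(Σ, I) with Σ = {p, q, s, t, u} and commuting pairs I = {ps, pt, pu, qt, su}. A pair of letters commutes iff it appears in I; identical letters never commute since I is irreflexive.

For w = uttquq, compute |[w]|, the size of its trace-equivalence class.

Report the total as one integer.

0(u) covers ∅
1(t) covers 0:u
2(t) covers 1:t
3(q) covers 0:u
4(u) covers 2:t, 3:q
5(q) covers 4:u
floor of heap: 0:u
completions by unplaced set U, small U first (add the entries for U minus each lowest piece of U):
  |U|=1: {5}:1
  |U|=2: {4,5}:1
  |U|=3: {2,4,5}:1  {3,4,5}:1
  |U|=4: {1,2,4,5}:1  {2,3,4,5}:2
  start at 0(u): 3

3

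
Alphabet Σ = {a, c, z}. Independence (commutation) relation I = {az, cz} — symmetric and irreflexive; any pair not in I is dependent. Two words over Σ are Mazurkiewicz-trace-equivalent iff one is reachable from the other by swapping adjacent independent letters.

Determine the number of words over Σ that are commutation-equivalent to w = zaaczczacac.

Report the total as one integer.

piece 0:z — minimal
piece 1:a — minimal
piece 2:a rests on {1:a}
piece 3:c rests on {2:a}
piece 4:z rests on {0:z}
piece 5:c rests on {3:c}
piece 6:z rests on {4:z}
piece 7:a rests on {5:c}
piece 8:c rests on {7:a}
piece 9:a rests on {8:c}
piece 10:c rests on {9:a}
minimal pieces: {0:z, 1:a}
ways to finish when only these pieces remain (= sum over removing one remaining piece with nothing left below it):
  1 left: {6}→1  {10}→1
  2 left: {4,6}→1  {6,10}→2  {9,10}→1
  3 left: {0,4,6}→1  {4,6,10}→3  {6,9,10}→3  {8,9,10}→1
  4 left: {0,4,6,10}→4  {4,6,9,10}→6  {6,8,9,10}→4  {7,8,9,10}→1
  5 left: {0,4,6,9,10}→10  {4,6,8,9,10}→10  {5,7,8,9,10}→1  {6,7,8,9,10}→5
  6 left: {0,4,6,8,9,10}→20  {3,5,7,8,9,10}→1  {4,6,7,8,9,10}→15  {5,6,7,8,9,10}→6
  7 left: {0,4,6,7,8,9,10}→35  {2,3,5,7,8,9,10}→1  {3,5,6,7,8,9,10}→7  {4,5,6,7,8,9,10}→21
  8 left: {0,4,5,6,7,8,9,10}→56  {1,2,3,5,7,8,9,10}→1  {2,3,5,6,7,8,9,10}→8  {3,4,5,6,7,8,9,10}→28
  9 left: {0,3,4,5,6,7,8,9,10}→84  {1,2,3,5,6,7,8,9,10}→9  {2,3,4,5,6,7,8,9,10}→36
  placing 0:z first → 45 extensions
  placing 1:a first → 120 extensions
total linear extensions = 165

165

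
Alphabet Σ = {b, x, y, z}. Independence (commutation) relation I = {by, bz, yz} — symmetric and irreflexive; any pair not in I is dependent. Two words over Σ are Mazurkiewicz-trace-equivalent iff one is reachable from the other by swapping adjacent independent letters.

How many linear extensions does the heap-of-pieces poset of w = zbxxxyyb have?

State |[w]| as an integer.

6

#0=z has no predecessor
#1=b has no predecessor
#2=x depends on [0:z, 1:b]
#3=x depends on [2:x]
#4=x depends on [3:x]
#5=y depends on [4:x]
#6=y depends on [5:y]
#7=b depends on [4:x]
sources: [0:z, 1:b]
N(rest) = Σ N(rest − s) over sources s of rest; N(one piece) = 1:
  size 1 → [6]=1  [7]=1
  size 2 → [5,6]=1  [6,7]=2
  size 3 → [5,6,7]=3
  size 4 → [4,5,6,7]=3
  size 5 → [3,4,5,6,7]=3
  size 6 → [2,3,4,5,6,7]=3
  first=0(z) contributes 3
  first=1(b) contributes 3
|[w]| = 6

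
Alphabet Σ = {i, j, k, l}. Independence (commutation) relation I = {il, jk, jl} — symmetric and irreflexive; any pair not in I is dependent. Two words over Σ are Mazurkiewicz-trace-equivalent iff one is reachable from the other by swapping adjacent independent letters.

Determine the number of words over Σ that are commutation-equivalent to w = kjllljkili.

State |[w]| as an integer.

70

#0=k has no predecessor
#1=j has no predecessor
#2=l depends on [0:k]
#3=l depends on [2:l]
#4=l depends on [3:l]
#5=j depends on [1:j]
#6=k depends on [4:l]
#7=i depends on [5:j, 6:k]
#8=l depends on [6:k]
#9=i depends on [7:i]
sources: [0:k, 1:j]
N(rest) = Σ N(rest − s) over sources s of rest; N(one piece) = 1:
  size 1 → [8]=1  [9]=1
  size 2 → [7,9]=1  [8,9]=2
  size 3 → [5,7,9]=1  [7,8,9]=3
  size 4 → [1,5,7,9]=1  [5,7,8,9]=4  [6,7,8,9]=3
  size 5 → [1,5,7,8,9]=5  [4,6,7,8,9]=3  [5,6,7,8,9]=7
  size 6 → [1,5,6,7,8,9]=12  [3,4,6,7,8,9]=3  [4,5,6,7,8,9]=10
  size 7 → [1,4,5,6,7,8,9]=22  [2,3,4,6,7,8,9]=3  [3,4,5,6,7,8,9]=13
  size 8 → [0,2,3,4,6,7,8,9]=3  [1,3,4,5,6,7,8,9]=35  [2,3,4,5,6,7,8,9]=16
  first=0(k) contributes 51
  first=1(j) contributes 19
|[w]| = 70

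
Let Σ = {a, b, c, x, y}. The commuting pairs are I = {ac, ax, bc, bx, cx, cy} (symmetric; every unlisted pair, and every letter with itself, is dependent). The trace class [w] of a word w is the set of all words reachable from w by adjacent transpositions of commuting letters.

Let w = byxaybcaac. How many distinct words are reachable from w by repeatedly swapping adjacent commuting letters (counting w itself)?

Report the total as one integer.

90

0(b) covers ∅
1(y) covers 0:b
2(x) covers 1:y
3(a) covers 1:y
4(y) covers 2:x, 3:a
5(b) covers 4:y
6(c) covers ∅
7(a) covers 5:b
8(a) covers 7:a
9(c) covers 6:c
floor of heap: 0:b, 6:c
completions by unplaced set U, small U first (add the entries for U minus each lowest piece of U):
  |U|=1: {8}:1  {9}:1
  |U|=2: {6,9}:1  {7,8}:1  {8,9}:2
  |U|=3: {5,7,8}:1  {6,8,9}:3  {7,8,9}:3
  |U|=4: {4,5,7,8}:1  {5,7,8,9}:4  {6,7,8,9}:6
  |U|=5: {2,4,5,7,8}:1  {3,4,5,7,8}:1  {4,5,7,8,9}:5  {5,6,7,8,9}:10
  |U|=6: {2,3,4,5,7,8}:2  {2,4,5,7,8,9}:6  {3,4,5,7,8,9}:6  {4,5,6,7,8,9}:15
  |U|=7: {1,2,3,4,5,7,8}:2  {2,3,4,5,7,8,9}:14  {2,4,5,6,7,8,9}:21  {3,4,5,6,7,8,9}:21
  |U|=8: {0,1,2,3,4,5,7,8}:2  {1,2,3,4,5,7,8,9}:16  {2,3,4,5,6,7,8,9}:56
  start at 0(b): 72
  start at 6(c): 18
sum over floor = 90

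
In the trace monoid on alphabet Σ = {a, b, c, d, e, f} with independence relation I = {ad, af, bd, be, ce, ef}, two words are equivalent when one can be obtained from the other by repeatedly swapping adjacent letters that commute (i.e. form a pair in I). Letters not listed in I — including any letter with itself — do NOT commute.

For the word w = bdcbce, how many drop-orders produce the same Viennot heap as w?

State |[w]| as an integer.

piece 0:b — minimal
piece 1:d — minimal
piece 2:c rests on {0:b, 1:d}
piece 3:b rests on {2:c}
piece 4:c rests on {3:b}
piece 5:e rests on {1:d}
minimal pieces: {0:b, 1:d}
ways to finish when only these pieces remain (= sum over removing one remaining piece with nothing left below it):
  1 left: {4}→1  {5}→1
  2 left: {3,4}→1  {4,5}→2
  3 left: {2,3,4}→1  {3,4,5}→3
  4 left: {0,2,3,4}→1  {2,3,4,5}→4
  placing 0:b first → 4 extensions
  placing 1:d first → 5 extensions
total linear extensions = 9

9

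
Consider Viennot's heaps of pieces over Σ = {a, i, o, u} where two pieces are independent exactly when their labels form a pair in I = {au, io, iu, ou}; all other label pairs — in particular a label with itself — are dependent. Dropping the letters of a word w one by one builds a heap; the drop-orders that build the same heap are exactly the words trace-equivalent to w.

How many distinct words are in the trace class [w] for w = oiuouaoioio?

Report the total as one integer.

1650

drop 0:o onto floor
drop 1:i onto floor
drop 2:u onto floor
drop 3:o onto {0:o}
drop 4:u onto {2:u}
drop 5:a onto {1:i, 3:o}
drop 6:o onto {5:a}
drop 7:i onto {5:a}
drop 8:o onto {6:o}
drop 9:i onto {7:i}
drop 10:o onto {8:o}
ground layer = {0:o, 1:i, 2:u}
drop-orders for the pieces not yet dropped (sum over which currently-grounded one goes next):
  1 to go: {4} 1  {9} 1  {10} 1
  2 to go: {2,4} 1  {4,9} 2  {4,10} 2  {7,9} 1  {8,10} 1  {9,10} 2
  3 to go: {2,4,9} 3  {2,4,10} 3  {4,7,9} 3  {4,8,10} 3  {4,9,10} 6  {6,8,10} 1  {7,9,10} 3  {8,9,10} 3
  4 to go: {2,4,7,9} 6  {2,4,8,10} 6  {2,4,9,10} 12  {4,6,8,10} 4  {4,7,9,10} 12  {4,8,9,10} 12  {6,8,9,10} 4  {7,8,9,10} 6
  5 to go: {2,4,6,8,10} 10  {2,4,7,9,10} 30  {2,4,8,9,10} 30  {4,6,8,9,10} 20  {4,7,8,9,10} 30  {6,7,8,9,10} 10
  6 to go: {2,4,6,8,9,10} 60  {2,4,7,8,9,10} 90  {4,6,7,8,9,10} 60  {5,6,7,8,9,10} 10
  7 to go: {1,5,6,7,8,9,10} 10  {2,4,6,7,8,9,10} 210  {3,5,6,7,8,9,10} 10  {4,5,6,7,8,9,10} 70
  8 to go: {0,3,5,6,7,8,9,10} 10  {1,3,5,6,7,8,9,10} 20  {1,4,5,6,7,8,9,10} 80  {2,4,5,6,7,8,9,10} 280  {3,4,5,6,7,8,9,10} 80
  9 to go: {0,1,3,5,6,7,8,9,10} 30  {0,3,4,5,6,7,8,9,10} 90  {1,2,4,5,6,7,8,9,10} 360  {1,3,4,5,6,7,8,9,10} 180  {2,3,4,5,6,7,8,9,10} 360
  if 0:o drops first: 900 orders
  if 1:i drops first: 450 orders
  if 2:u drops first: 300 orders
heap linearizations: 1650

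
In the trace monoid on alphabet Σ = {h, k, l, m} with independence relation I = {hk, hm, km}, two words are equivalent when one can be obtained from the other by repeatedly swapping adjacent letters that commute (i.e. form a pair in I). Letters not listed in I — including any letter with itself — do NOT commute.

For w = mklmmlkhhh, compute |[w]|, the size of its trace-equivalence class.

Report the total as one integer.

8

drop 0:m onto floor
drop 1:k onto floor
drop 2:l onto {0:m, 1:k}
drop 3:m onto {2:l}
drop 4:m onto {3:m}
drop 5:l onto {4:m}
drop 6:k onto {5:l}
drop 7:h onto {5:l}
drop 8:h onto {7:h}
drop 9:h onto {8:h}
ground layer = {0:m, 1:k}
drop-orders for the pieces not yet dropped (sum over which currently-grounded one goes next):
  1 to go: {6} 1  {9} 1
  2 to go: {6,9} 2  {8,9} 1
  3 to go: {6,8,9} 3  {7,8,9} 1
  4 to go: {6,7,8,9} 4
  5 to go: {5,6,7,8,9} 4
  6 to go: {4,5,6,7,8,9} 4
  7 to go: {3,4,5,6,7,8,9} 4
  8 to go: {2,3,4,5,6,7,8,9} 4
  if 0:m drops first: 4 orders
  if 1:k drops first: 4 orders
heap linearizations: 8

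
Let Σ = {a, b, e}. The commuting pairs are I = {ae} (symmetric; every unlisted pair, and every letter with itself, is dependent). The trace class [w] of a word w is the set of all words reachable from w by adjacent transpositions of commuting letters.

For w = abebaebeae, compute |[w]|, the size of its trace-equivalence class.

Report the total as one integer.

6

#0=a has no predecessor
#1=b depends on [0:a]
#2=e depends on [1:b]
#3=b depends on [2:e]
#4=a depends on [3:b]
#5=e depends on [3:b]
#6=b depends on [4:a, 5:e]
#7=e depends on [6:b]
#8=a depends on [6:b]
#9=e depends on [7:e]
sources: [0:a]
N(rest) = Σ N(rest − s) over sources s of rest; N(one piece) = 1:
  size 1 → [8]=1  [9]=1
  size 2 → [7,9]=1  [8,9]=2
  size 3 → [7,8,9]=3
  size 4 → [6,7,8,9]=3
  size 5 → [4,6,7,8,9]=3  [5,6,7,8,9]=3
  size 6 → [4,5,6,7,8,9]=6
  size 7 → [3,4,5,6,7,8,9]=6
  size 8 → [2,3,4,5,6,7,8,9]=6
  first=0(a) contributes 6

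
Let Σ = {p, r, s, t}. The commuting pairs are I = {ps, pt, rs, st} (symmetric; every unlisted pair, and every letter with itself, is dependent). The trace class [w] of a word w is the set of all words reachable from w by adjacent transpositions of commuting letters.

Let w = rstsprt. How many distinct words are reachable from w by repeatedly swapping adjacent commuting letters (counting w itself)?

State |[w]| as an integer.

42

piece 0:r — minimal
piece 1:s — minimal
piece 2:t rests on {0:r}
piece 3:s rests on {1:s}
piece 4:p rests on {0:r}
piece 5:r rests on {2:t, 4:p}
piece 6:t rests on {5:r}
minimal pieces: {0:r, 1:s}
ways to finish when only these pieces remain (= sum over removing one remaining piece with nothing left below it):
  1 left: {3}→1  {6}→1
  2 left: {1,3}→1  {3,6}→2  {5,6}→1
  3 left: {1,3,6}→3  {2,5,6}→1  {3,5,6}→3  {4,5,6}→1
  4 left: {1,3,5,6}→6  {2,3,5,6}→4  {2,4,5,6}→2  {3,4,5,6}→4
  5 left: {0,2,4,5,6}→2  {1,2,3,5,6}→10  {1,3,4,5,6}→10  {2,3,4,5,6}→10
  placing 0:r first → 30 extensions
  placing 1:s first → 12 extensions
total linear extensions = 42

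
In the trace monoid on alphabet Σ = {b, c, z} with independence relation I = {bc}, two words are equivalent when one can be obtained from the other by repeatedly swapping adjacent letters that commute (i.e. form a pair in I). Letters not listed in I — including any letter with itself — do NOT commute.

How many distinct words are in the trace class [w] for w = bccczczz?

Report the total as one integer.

piece 0:b — minimal
piece 1:c — minimal
piece 2:c rests on {1:c}
piece 3:c rests on {2:c}
piece 4:z rests on {0:b, 3:c}
piece 5:c rests on {4:z}
piece 6:z rests on {5:c}
piece 7:z rests on {6:z}
minimal pieces: {0:b, 1:c}
ways to finish when only these pieces remain (= sum over removing one remaining piece with nothing left below it):
  1 left: {7}→1
  2 left: {6,7}→1
  3 left: {5,6,7}→1
  4 left: {4,5,6,7}→1
  5 left: {0,4,5,6,7}→1  {3,4,5,6,7}→1
  6 left: {0,3,4,5,6,7}→2  {2,3,4,5,6,7}→1
  placing 0:b first → 1 extensions
  placing 1:c first → 3 extensions
total linear extensions = 4

4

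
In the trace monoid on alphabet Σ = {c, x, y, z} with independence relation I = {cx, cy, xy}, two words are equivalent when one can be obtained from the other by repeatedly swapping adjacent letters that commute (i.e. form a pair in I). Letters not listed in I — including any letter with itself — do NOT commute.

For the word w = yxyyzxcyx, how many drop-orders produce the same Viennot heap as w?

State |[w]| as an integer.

48

0(y) covers ∅
1(x) covers ∅
2(y) covers 0:y
3(y) covers 2:y
4(z) covers 1:x, 3:y
5(x) covers 4:z
6(c) covers 4:z
7(y) covers 4:z
8(x) covers 5:x
floor of heap: 0:y, 1:x
completions by unplaced set U, small U first (add the entries for U minus each lowest piece of U):
  |U|=1: {6}:1  {7}:1  {8}:1
  |U|=2: {5,8}:1  {6,7}:2  {6,8}:2  {7,8}:2
  |U|=3: {5,6,8}:3  {5,7,8}:3  {6,7,8}:6
  |U|=4: {5,6,7,8}:12
  |U|=5: {4,5,6,7,8}:12
  |U|=6: {1,4,5,6,7,8}:12  {3,4,5,6,7,8}:12
  |U|=7: {1,3,4,5,6,7,8}:24  {2,3,4,5,6,7,8}:12
  start at 0(y): 36
  start at 1(x): 12
sum over floor = 48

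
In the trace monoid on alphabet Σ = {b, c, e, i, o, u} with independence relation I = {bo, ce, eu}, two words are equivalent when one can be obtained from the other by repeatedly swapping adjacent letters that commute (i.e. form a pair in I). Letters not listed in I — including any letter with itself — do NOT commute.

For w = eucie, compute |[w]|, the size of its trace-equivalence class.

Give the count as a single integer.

drop 0:e onto floor
drop 1:u onto floor
drop 2:c onto {1:u}
drop 3:i onto {0:e, 2:c}
drop 4:e onto {3:i}
ground layer = {0:e, 1:u}
drop-orders for the pieces not yet dropped (sum over which currently-grounded one goes next):
  1 to go: {4} 1
  2 to go: {3,4} 1
  3 to go: {0,3,4} 1  {2,3,4} 1
  if 0:e drops first: 1 orders
  if 1:u drops first: 2 orders
heap linearizations: 3

3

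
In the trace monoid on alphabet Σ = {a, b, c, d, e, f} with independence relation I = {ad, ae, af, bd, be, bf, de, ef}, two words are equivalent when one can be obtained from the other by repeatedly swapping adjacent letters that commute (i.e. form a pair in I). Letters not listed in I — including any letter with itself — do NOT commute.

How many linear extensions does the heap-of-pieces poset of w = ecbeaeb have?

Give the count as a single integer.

drop 0:e onto floor
drop 1:c onto {0:e}
drop 2:b onto {1:c}
drop 3:e onto {1:c}
drop 4:a onto {2:b}
drop 5:e onto {3:e}
drop 6:b onto {4:a}
ground layer = {0:e}
drop-orders for the pieces not yet dropped (sum over which currently-grounded one goes next):
  1 to go: {5} 1  {6} 1
  2 to go: {3,5} 1  {4,6} 1  {5,6} 2
  3 to go: {2,4,6} 1  {3,5,6} 3  {4,5,6} 3
  4 to go: {2,4,5,6} 4  {3,4,5,6} 6
  5 to go: {2,3,4,5,6} 10
  if 0:e drops first: 10 orders

10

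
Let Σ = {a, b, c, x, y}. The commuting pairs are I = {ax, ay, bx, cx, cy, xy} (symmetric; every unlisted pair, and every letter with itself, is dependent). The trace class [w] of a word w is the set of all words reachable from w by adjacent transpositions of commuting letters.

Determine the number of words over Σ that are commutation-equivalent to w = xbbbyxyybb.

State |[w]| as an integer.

drop 0:x onto floor
drop 1:b onto floor
drop 2:b onto {1:b}
drop 3:b onto {2:b}
drop 4:y onto {3:b}
drop 5:x onto {0:x}
drop 6:y onto {4:y}
drop 7:y onto {6:y}
drop 8:b onto {7:y}
drop 9:b onto {8:b}
ground layer = {0:x, 1:b}
drop-orders for the pieces not yet dropped (sum over which currently-grounded one goes next):
  1 to go: {5} 1  {9} 1
  2 to go: {0,5} 1  {5,9} 2  {8,9} 1
  3 to go: {0,5,9} 3  {5,8,9} 3  {7,8,9} 1
  4 to go: {0,5,8,9} 6  {5,7,8,9} 4  {6,7,8,9} 1
  5 to go: {0,5,7,8,9} 10  {4,6,7,8,9} 1  {5,6,7,8,9} 5
  6 to go: {0,5,6,7,8,9} 15  {3,4,6,7,8,9} 1  {4,5,6,7,8,9} 6
  7 to go: {0,4,5,6,7,8,9} 21  {2,3,4,6,7,8,9} 1  {3,4,5,6,7,8,9} 7
  8 to go: {0,3,4,5,6,7,8,9} 28  {1,2,3,4,6,7,8,9} 1  {2,3,4,5,6,7,8,9} 8
  if 0:x drops first: 9 orders
  if 1:b drops first: 36 orders
heap linearizations: 45

45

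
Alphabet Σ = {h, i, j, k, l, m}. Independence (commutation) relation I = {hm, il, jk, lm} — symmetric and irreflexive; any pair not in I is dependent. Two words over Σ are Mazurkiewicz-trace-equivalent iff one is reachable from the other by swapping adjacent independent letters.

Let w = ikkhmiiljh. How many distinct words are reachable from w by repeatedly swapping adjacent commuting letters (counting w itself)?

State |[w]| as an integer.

drop 0:i onto floor
drop 1:k onto {0:i}
drop 2:k onto {1:k}
drop 3:h onto {2:k}
drop 4:m onto {2:k}
drop 5:i onto {3:h, 4:m}
drop 6:i onto {5:i}
drop 7:l onto {3:h}
drop 8:j onto {6:i, 7:l}
drop 9:h onto {8:j}
ground layer = {0:i}
drop-orders for the pieces not yet dropped (sum over which currently-grounded one goes next):
  1 to go: {9} 1
  2 to go: {8,9} 1
  3 to go: {6,8,9} 1  {7,8,9} 1
  4 to go: {5,6,8,9} 1  {6,7,8,9} 2
  5 to go: {4,5,6,8,9} 1  {5,6,7,8,9} 3
  6 to go: {3,5,6,7,8,9} 3  {4,5,6,7,8,9} 4
  7 to go: {3,4,5,6,7,8,9} 7
  8 to go: {2,3,4,5,6,7,8,9} 7
  if 0:i drops first: 7 orders

7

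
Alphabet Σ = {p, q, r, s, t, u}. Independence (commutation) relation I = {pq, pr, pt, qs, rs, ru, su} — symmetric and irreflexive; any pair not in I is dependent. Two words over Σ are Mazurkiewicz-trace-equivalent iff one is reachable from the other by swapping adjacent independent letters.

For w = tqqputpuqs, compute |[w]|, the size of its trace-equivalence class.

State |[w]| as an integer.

piece 0:t — minimal
piece 1:q rests on {0:t}
piece 2:q rests on {1:q}
piece 3:p — minimal
piece 4:u rests on {2:q, 3:p}
piece 5:t rests on {4:u}
piece 6:p rests on {4:u}
piece 7:u rests on {5:t, 6:p}
piece 8:q rests on {7:u}
piece 9:s rests on {5:t, 6:p}
minimal pieces: {0:t, 3:p}
ways to finish when only these pieces remain (= sum over removing one remaining piece with nothing left below it):
  1 left: {8}→1  {9}→1
  2 left: {7,8}→1  {8,9}→2
  3 left: {7,8,9}→3
  4 left: {5,7,8,9}→3  {6,7,8,9}→3
  5 left: {5,6,7,8,9}→6
  6 left: {4,5,6,7,8,9}→6
  7 left: {2,4,5,6,7,8,9}→6  {3,4,5,6,7,8,9}→6
  8 left: {1,2,4,5,6,7,8,9}→6  {2,3,4,5,6,7,8,9}→12
  placing 0:t first → 18 extensions
  placing 3:p first → 6 extensions
total linear extensions = 24

24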